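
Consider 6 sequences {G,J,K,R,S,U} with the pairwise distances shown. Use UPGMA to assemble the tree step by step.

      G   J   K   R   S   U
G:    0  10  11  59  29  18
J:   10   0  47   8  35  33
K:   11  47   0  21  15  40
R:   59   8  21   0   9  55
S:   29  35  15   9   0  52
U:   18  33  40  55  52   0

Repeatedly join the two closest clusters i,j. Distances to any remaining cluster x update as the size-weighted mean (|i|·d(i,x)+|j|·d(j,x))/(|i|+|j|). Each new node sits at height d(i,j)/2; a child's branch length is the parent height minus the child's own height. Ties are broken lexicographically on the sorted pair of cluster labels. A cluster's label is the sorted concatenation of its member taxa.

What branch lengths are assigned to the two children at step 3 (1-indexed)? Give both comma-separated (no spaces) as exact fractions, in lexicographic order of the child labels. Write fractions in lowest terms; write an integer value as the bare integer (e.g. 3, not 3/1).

step 1: merge (J,R) at d=8; branch lengths J→4, R→4; new cluster JR
  updated: d(G,JR)=69/2, d(JR,K)=34, d(JR,S)=22, d(JR,U)=44
step 2: merge (G,K) at d=11; branch lengths G→11/2, K→11/2; new cluster GK
  updated: d(GK,JR)=137/4, d(GK,S)=22, d(GK,U)=29
step 3: merge (GK,S) at d=22; branch lengths GK→11/2, S→11; new cluster GKS
  updated: d(GKS,JR)=181/6, d(GKS,U)=110/3
step 4: merge (GKS,JR) at d=181/6; branch lengths GKS→49/12, JR→133/12; new cluster GJKRS
  updated: d(GJKRS,U)=198/5
step 5: merge (GJKRS,U) at d=198/5; branch lengths GJKRS→283/60, U→99/5; new cluster GJKRSU
final tree: ((((G:11/2,K:11/2):11/2,S:11):49/12,(J:4,R:4):133/12):283/60,U:99/5)
total length: 4511/60

11/2,11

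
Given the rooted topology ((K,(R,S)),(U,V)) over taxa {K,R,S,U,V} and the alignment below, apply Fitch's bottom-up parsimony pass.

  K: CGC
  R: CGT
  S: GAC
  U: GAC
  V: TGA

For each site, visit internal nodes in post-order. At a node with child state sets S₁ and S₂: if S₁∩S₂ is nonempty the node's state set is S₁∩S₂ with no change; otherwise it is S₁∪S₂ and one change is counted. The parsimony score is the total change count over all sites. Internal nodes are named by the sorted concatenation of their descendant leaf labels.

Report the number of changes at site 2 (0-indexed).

2

[col 0] RS: children R:{C}, S:{G} ∪→ {C,G}; cost 1
[col 0] KRS: children K:{C}, RS:{C,G} ∩→ {C}; cost 0
[col 0] UV: children U:{G}, V:{T} ∪→ {G,T}; cost 1
[col 0] KRSUV: children KRS:{C}, UV:{G,T} ∪→ {C,G,T}; cost 1
[col 1] RS: children R:{G}, S:{A} ∪→ {A,G}; cost 1
[col 1] KRS: children K:{G}, RS:{A,G} ∩→ {G}; cost 0
[col 1] UV: children U:{A}, V:{G} ∪→ {A,G}; cost 1
[col 1] KRSUV: children KRS:{G}, UV:{A,G} ∩→ {G}; cost 0
[col 2] RS: children R:{T}, S:{C} ∪→ {C,T}; cost 1
[col 2] KRS: children K:{C}, RS:{C,T} ∩→ {C}; cost 0
[col 2] UV: children U:{C}, V:{A} ∪→ {A,C}; cost 1
[col 2] KRSUV: children KRS:{C}, UV:{A,C} ∩→ {C}; cost 0
per-site changes: [3, 2, 2]; total = 7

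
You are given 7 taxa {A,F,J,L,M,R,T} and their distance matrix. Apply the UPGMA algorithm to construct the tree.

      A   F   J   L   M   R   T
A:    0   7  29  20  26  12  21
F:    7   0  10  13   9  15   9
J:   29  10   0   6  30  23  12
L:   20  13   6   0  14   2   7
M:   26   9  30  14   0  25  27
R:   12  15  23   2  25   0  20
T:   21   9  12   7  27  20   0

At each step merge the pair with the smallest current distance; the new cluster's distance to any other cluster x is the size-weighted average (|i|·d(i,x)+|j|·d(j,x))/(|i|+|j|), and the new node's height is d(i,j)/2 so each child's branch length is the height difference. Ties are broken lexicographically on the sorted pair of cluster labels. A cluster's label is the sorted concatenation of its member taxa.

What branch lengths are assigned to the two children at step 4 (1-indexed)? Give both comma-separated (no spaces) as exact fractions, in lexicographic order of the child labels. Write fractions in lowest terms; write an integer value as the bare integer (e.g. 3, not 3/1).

1,6

step 1: merge (L,R) at d=2; branch lengths L→1, R→1; new cluster LR
  updated: d(A,LR)=16, d(F,LR)=14, d(J,LR)=29/2, d(LR,M)=39/2, d(LR,T)=27/2
step 2: merge (A,F) at d=7; branch lengths A→7/2, F→7/2; new cluster AF
  updated: d(AF,J)=39/2, d(AF,LR)=15, d(AF,M)=35/2, d(AF,T)=15
step 3: merge (J,T) at d=12; branch lengths J→6, T→6; new cluster JT
  updated: d(AF,JT)=69/4, d(JT,LR)=14, d(JT,M)=57/2
step 4: merge (JT,LR) at d=14; branch lengths JT→1, LR→6; new cluster JLRT
  updated: d(AF,JLRT)=129/8, d(JLRT,M)=24
step 5: merge (AF,JLRT) at d=129/8; branch lengths AF→73/16, JLRT→17/16; new cluster AFJLRT
  updated: d(AFJLRT,M)=131/6
step 6: merge (AFJLRT,M) at d=131/6; branch lengths AFJLRT→137/48, M→131/12; new cluster AFJLMRT
final tree: (((A:7/2,F:7/2):73/16,((J:6,T:6):1,(L:1,R:1):6):17/16):137/48,M:131/12)
total length: 2275/48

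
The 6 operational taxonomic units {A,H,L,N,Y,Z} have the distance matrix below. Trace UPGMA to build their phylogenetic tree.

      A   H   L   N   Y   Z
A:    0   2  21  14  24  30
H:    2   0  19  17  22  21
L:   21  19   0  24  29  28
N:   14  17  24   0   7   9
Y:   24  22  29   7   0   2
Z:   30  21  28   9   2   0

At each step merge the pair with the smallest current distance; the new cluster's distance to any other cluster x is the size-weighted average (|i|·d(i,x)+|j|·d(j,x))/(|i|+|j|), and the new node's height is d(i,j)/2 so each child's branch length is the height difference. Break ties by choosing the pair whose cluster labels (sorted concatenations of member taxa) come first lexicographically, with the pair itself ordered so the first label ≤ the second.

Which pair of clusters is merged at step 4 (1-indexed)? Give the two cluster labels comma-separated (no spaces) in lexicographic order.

AH,L

step 1: merge (A,H) at d=2; branch lengths A→1, H→1; new cluster AH
  updated: d(AH,L)=20, d(AH,N)=31/2, d(AH,Y)=23, d(AH,Z)=51/2
step 2: merge (Y,Z) at d=2; branch lengths Y→1, Z→1; new cluster YZ
  updated: d(AH,YZ)=97/4, d(L,YZ)=57/2, d(N,YZ)=8
step 3: merge (N,YZ) at d=8; branch lengths N→4, YZ→3; new cluster NYZ
  updated: d(AH,NYZ)=64/3, d(L,NYZ)=27
step 4: merge (AH,L) at d=20; branch lengths AH→9, L→10; new cluster AHL
  updated: d(AHL,NYZ)=209/9
step 5: merge (AHL,NYZ) at d=209/9; branch lengths AHL→29/18, NYZ→137/18; new cluster AHLNYZ
final tree: (((A:1,H:1):9,L:10):29/18,(N:4,(Y:1,Z:1):3):137/18)
total length: 353/9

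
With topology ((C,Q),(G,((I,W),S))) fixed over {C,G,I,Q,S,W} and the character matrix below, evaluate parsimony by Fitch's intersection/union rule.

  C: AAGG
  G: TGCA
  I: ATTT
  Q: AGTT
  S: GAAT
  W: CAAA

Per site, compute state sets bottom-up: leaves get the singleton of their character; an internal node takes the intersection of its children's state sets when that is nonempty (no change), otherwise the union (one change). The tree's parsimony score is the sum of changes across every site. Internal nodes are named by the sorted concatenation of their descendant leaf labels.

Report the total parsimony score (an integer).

site 0, node CQ: C={A} ∩ Q={A} → {A} (+0)
site 0, node IW: I={A} ∪ W={C} → {A,C} (+1)
site 0, node ISW: IW={A,C} ∪ S={G} → {A,C,G} (+1)
site 0, node GISW: G={T} ∪ ISW={A,C,G} → {A,C,G,T} (+1)
site 0, node CGIQSW: CQ={A} ∩ GISW={A,C,G,T} → {A} (+0)
site 1, node CQ: C={A} ∪ Q={G} → {A,G} (+1)
site 1, node IW: I={T} ∪ W={A} → {A,T} (+1)
site 1, node ISW: IW={A,T} ∩ S={A} → {A} (+0)
site 1, node GISW: G={G} ∪ ISW={A} → {A,G} (+1)
site 1, node CGIQSW: CQ={A,G} ∩ GISW={A,G} → {A,G} (+0)
site 2, node CQ: C={G} ∪ Q={T} → {G,T} (+1)
site 2, node IW: I={T} ∪ W={A} → {A,T} (+1)
site 2, node ISW: IW={A,T} ∩ S={A} → {A} (+0)
site 2, node GISW: G={C} ∪ ISW={A} → {A,C} (+1)
site 2, node CGIQSW: CQ={G,T} ∪ GISW={A,C} → {A,C,G,T} (+1)
site 3, node CQ: C={G} ∪ Q={T} → {G,T} (+1)
site 3, node IW: I={T} ∪ W={A} → {A,T} (+1)
site 3, node ISW: IW={A,T} ∩ S={T} → {T} (+0)
site 3, node GISW: G={A} ∪ ISW={T} → {A,T} (+1)
site 3, node CGIQSW: CQ={G,T} ∩ GISW={A,T} → {T} (+0)
per-site changes: [3, 3, 4, 3]; total = 13

13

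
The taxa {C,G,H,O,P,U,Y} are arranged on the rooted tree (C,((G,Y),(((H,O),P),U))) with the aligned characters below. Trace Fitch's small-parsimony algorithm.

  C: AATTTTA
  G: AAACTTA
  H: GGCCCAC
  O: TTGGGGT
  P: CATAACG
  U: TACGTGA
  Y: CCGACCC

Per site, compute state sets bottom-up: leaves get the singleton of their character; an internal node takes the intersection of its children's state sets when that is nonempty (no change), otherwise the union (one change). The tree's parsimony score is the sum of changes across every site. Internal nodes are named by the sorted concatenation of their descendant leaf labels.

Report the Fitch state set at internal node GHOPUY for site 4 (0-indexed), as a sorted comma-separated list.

C,T

GY@0: {A} ∪ {C} = {A,C} (union, +1)
HO@0: {G} ∪ {T} = {G,T} (union, +1)
HOP@0: {G,T} ∪ {C} = {C,G,T} (union, +1)
HOPU@0: {C,G,T} ∩ {T} = {T} (intersection, +0)
GHOPUY@0: {A,C} ∪ {T} = {A,C,T} (union, +1)
CGHOPUY@0: {A} ∩ {A,C,T} = {A} (intersection, +0)
GY@1: {A} ∪ {C} = {A,C} (union, +1)
HO@1: {G} ∪ {T} = {G,T} (union, +1)
HOP@1: {G,T} ∪ {A} = {A,G,T} (union, +1)
HOPU@1: {A,G,T} ∩ {A} = {A} (intersection, +0)
GHOPUY@1: {A,C} ∩ {A} = {A} (intersection, +0)
CGHOPUY@1: {A} ∩ {A} = {A} (intersection, +0)
GY@2: {A} ∪ {G} = {A,G} (union, +1)
HO@2: {C} ∪ {G} = {C,G} (union, +1)
HOP@2: {C,G} ∪ {T} = {C,G,T} (union, +1)
HOPU@2: {C,G,T} ∩ {C} = {C} (intersection, +0)
GHOPUY@2: {A,G} ∪ {C} = {A,C,G} (union, +1)
CGHOPUY@2: {T} ∪ {A,C,G} = {A,C,G,T} (union, +1)
GY@3: {C} ∪ {A} = {A,C} (union, +1)
HO@3: {C} ∪ {G} = {C,G} (union, +1)
HOP@3: {C,G} ∪ {A} = {A,C,G} (union, +1)
HOPU@3: {A,C,G} ∩ {G} = {G} (intersection, +0)
GHOPUY@3: {A,C} ∪ {G} = {A,C,G} (union, +1)
CGHOPUY@3: {T} ∪ {A,C,G} = {A,C,G,T} (union, +1)
GY@4: {T} ∪ {C} = {C,T} (union, +1)
HO@4: {C} ∪ {G} = {C,G} (union, +1)
HOP@4: {C,G} ∪ {A} = {A,C,G} (union, +1)
HOPU@4: {A,C,G} ∪ {T} = {A,C,G,T} (union, +1)
GHOPUY@4: {C,T} ∩ {A,C,G,T} = {C,T} (intersection, +0)
CGHOPUY@4: {T} ∩ {C,T} = {T} (intersection, +0)
GY@5: {T} ∪ {C} = {C,T} (union, +1)
HO@5: {A} ∪ {G} = {A,G} (union, +1)
HOP@5: {A,G} ∪ {C} = {A,C,G} (union, +1)
HOPU@5: {A,C,G} ∩ {G} = {G} (intersection, +0)
GHOPUY@5: {C,T} ∪ {G} = {C,G,T} (union, +1)
CGHOPUY@5: {T} ∩ {C,G,T} = {T} (intersection, +0)
GY@6: {A} ∪ {C} = {A,C} (union, +1)
HO@6: {C} ∪ {T} = {C,T} (union, +1)
HOP@6: {C,T} ∪ {G} = {C,G,T} (union, +1)
HOPU@6: {C,G,T} ∪ {A} = {A,C,G,T} (union, +1)
GHOPUY@6: {A,C} ∩ {A,C,G,T} = {A,C} (intersection, +0)
CGHOPUY@6: {A} ∩ {A,C} = {A} (intersection, +0)
per-site changes: [4, 3, 5, 5, 4, 4, 4]; total = 29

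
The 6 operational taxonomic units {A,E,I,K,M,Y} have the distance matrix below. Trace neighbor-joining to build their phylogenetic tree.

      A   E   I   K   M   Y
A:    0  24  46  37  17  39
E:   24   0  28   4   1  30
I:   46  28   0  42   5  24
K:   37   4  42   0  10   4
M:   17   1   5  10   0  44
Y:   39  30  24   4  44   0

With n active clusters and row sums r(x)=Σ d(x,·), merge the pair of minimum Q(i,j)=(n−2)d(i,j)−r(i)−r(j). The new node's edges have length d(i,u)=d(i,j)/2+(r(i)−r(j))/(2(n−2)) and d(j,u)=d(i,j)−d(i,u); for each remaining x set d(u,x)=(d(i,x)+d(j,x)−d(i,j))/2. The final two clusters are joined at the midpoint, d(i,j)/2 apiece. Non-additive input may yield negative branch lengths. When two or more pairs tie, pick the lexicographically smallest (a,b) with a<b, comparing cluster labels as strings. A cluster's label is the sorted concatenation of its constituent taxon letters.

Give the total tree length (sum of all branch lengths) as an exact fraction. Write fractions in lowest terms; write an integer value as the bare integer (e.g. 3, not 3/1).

443/8

1. join K+Y (d=4, Q=-222) ⇒ KY; edges |K|=-7/2, |Y|=15/2
  updated: d(A,KY)=36, d(E,KY)=15, d(I,KY)=31, d(KY,M)=25
2. join I+M (d=5, Q=-143) ⇒ IM; edges |I|=77/6, |M|=-47/6
  updated: d(A,IM)=29, d(E,IM)=12, d(IM,KY)=51/2
3. join A+IM (d=29, Q=-195/2) ⇒ AIM; edges |A|=161/8, |IM|=71/8
  updated: d(AIM,E)=7/2, d(AIM,KY)=65/4
4. join AIM+E (d=7/2, Q=-139/4) ⇒ AEIM; edges |AIM|=19/8, |E|=9/8
  updated: d(AEIM,KY)=111/8
5. join AEIM+KY (d=111/8) ⇒ AEIKMY; edges |AEIM|=111/16, |KY|=111/16
final tree: (((A:161/8,(I:77/6,M:-47/6):71/8):19/8,E:9/8):111/16,(K:-7/2,Y:15/2):111/16)
total length: 443/8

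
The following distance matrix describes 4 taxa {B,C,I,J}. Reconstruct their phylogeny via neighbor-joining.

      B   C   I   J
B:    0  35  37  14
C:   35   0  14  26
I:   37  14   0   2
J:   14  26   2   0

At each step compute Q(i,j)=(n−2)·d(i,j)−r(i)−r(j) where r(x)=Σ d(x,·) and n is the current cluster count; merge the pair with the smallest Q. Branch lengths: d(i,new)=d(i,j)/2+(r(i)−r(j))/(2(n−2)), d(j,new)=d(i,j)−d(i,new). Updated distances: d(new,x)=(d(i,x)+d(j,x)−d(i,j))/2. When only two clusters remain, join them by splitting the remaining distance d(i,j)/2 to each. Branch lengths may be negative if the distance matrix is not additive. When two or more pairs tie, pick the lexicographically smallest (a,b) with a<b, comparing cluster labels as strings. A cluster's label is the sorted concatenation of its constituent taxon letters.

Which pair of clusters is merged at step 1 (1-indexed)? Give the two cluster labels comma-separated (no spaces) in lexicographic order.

B,J

iteration 1: select B,J (d=14, Q=-100); attach at lengths (18, -4); label the merged cluster BJ
  updated: d(BJ,C)=47/2, d(BJ,I)=25/2
iteration 2: select BJ,C (d=47/2, Q=-50); attach at lengths (11, 25/2); label the merged cluster BCJ
  updated: d(BCJ,I)=3/2
iteration 3: select BCJ,I (d=3/2); attach at lengths (3/4, 3/4); label the merged cluster BCIJ
final tree: (((B:18,J:-4):11,C:25/2):3/4,I:3/4)
total length: 39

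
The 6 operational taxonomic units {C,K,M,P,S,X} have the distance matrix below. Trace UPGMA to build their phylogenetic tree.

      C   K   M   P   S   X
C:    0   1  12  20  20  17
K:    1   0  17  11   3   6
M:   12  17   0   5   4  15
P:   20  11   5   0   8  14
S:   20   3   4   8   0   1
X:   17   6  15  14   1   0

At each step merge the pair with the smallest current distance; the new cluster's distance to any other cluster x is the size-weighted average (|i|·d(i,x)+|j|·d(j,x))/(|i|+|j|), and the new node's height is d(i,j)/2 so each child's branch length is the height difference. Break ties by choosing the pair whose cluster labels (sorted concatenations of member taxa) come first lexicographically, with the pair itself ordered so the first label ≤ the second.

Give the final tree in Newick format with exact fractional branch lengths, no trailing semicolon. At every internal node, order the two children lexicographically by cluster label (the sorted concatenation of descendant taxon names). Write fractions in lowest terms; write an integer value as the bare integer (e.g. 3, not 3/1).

iteration 1: select C,K (d=1); attach at lengths (1/2, 1/2); label the merged cluster CK
  updated: d(CK,M)=29/2, d(CK,P)=31/2, d(CK,S)=23/2, d(CK,X)=23/2
iteration 2: select S,X (d=1); attach at lengths (1/2, 1/2); label the merged cluster SX
  updated: d(CK,SX)=23/2, d(M,SX)=19/2, d(P,SX)=11
iteration 3: select M,P (d=5); attach at lengths (5/2, 5/2); label the merged cluster MP
  updated: d(CK,MP)=15, d(MP,SX)=41/4
iteration 4: select MP,SX (d=41/4); attach at lengths (21/8, 37/8); label the merged cluster MPSX
  updated: d(CK,MPSX)=53/4
iteration 5: select CK,MPSX (d=53/4); attach at lengths (49/8, 3/2); label the merged cluster CKMPSX
final tree: ((C:1/2,K:1/2):49/8,((M:5/2,P:5/2):21/8,(S:1/2,X:1/2):37/8):3/2)
total length: 175/8

((C:1/2,K:1/2):49/8,((M:5/2,P:5/2):21/8,(S:1/2,X:1/2):37/8):3/2)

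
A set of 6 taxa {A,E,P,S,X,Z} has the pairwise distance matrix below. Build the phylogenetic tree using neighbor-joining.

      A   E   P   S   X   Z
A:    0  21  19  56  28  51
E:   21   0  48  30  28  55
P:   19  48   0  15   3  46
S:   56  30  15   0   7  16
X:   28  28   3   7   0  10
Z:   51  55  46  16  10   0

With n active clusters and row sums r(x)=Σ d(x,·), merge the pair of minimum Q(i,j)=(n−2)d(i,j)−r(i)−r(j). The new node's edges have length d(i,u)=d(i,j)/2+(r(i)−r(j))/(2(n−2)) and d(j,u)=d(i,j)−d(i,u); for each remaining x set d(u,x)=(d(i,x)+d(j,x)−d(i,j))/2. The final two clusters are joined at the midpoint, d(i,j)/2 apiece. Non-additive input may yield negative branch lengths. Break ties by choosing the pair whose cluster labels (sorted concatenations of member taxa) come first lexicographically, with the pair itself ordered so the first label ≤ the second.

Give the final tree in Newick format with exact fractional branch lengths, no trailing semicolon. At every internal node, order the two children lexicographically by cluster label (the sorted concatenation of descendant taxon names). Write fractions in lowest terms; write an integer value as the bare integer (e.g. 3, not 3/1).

((((A:77/8,E:91/8):135/8,P:49/8):51/8,(S:2/3,Z:46/3):65/8):-61/16,X:-61/16)

step 1: merge (A,E) at d=21, Q=-273; branch lengths A→77/8, E→91/8; new cluster AE
  updated: d(AE,P)=23, d(AE,S)=65/2, d(AE,X)=35/2, d(AE,Z)=85/2
step 2: merge (S,Z) at d=16, Q=-137; branch lengths S→2/3, Z→46/3; new cluster SZ
  updated: d(AE,SZ)=59/2, d(P,SZ)=45/2, d(SZ,X)=1/2
step 3: merge (AE,P) at d=23, Q=-145/2; branch lengths AE→135/8, P→49/8; new cluster AEP
  updated: d(AEP,SZ)=29/2, d(AEP,X)=-5/4
step 4: merge (AEP,SZ) at d=29/2, Q=-55/4; branch lengths AEP→51/8, SZ→65/8; new cluster AEPSZ
  updated: d(AEPSZ,X)=-61/8
step 5: merge (AEPSZ,X) at d=-61/8; branch lengths AEPSZ→-61/16, X→-61/16; new cluster AEPSXZ
final tree: ((((A:77/8,E:91/8):135/8,P:49/8):51/8,(S:2/3,Z:46/3):65/8):-61/16,X:-61/16)
total length: 535/8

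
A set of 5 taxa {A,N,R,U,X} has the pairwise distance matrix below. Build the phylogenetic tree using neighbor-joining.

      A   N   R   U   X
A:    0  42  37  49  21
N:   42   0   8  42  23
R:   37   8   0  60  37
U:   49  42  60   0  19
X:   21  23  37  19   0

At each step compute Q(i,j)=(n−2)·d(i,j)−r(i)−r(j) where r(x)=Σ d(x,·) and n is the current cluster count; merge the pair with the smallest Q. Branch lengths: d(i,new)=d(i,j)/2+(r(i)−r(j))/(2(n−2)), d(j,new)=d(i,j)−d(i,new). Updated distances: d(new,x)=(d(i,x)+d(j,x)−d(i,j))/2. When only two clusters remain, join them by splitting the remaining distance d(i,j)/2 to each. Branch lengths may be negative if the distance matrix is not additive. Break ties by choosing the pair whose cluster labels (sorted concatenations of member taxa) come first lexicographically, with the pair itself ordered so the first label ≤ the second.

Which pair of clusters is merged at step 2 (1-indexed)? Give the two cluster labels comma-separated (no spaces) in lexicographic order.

A,NR

1. join N+R (d=8, Q=-233) ⇒ NR; edges |N|=-1/2, |R|=17/2
  updated: d(A,NR)=71/2, d(NR,U)=47, d(NR,X)=26
2. join A+NR (d=71/2, Q=-143) ⇒ ANR; edges |A|=17, |NR|=37/2
  updated: d(ANR,U)=121/4, d(ANR,X)=23/4
3. join ANR+U (d=121/4, Q=-55) ⇒ ANRU; edges |ANR|=17/2, |U|=87/4
  updated: d(ANRU,X)=-11/4
4. join ANRU+X (d=-11/4) ⇒ ANRUX; edges |ANRU|=-11/8, |X|=-11/8
final tree: (((A:17,(N:-1/2,R:17/2):37/2):17/2,U:87/4):-11/8,X:-11/8)
total length: 71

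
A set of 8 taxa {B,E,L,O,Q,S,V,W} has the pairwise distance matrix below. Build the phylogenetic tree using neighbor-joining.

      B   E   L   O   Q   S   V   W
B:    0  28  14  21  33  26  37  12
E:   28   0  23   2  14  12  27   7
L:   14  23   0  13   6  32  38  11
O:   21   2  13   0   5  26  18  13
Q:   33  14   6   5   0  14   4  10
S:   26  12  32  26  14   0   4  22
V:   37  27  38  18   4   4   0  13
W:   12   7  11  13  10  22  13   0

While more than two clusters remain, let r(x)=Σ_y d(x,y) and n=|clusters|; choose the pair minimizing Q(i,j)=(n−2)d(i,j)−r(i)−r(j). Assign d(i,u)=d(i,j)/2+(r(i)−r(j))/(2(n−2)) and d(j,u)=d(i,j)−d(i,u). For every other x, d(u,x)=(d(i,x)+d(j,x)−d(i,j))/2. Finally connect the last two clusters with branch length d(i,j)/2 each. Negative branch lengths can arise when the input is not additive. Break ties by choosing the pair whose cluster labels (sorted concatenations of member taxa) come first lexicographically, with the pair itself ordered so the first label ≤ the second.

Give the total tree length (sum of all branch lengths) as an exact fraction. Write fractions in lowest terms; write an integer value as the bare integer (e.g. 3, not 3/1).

1461/32

1. join S+V (d=4, Q=-253) ⇒ SV; edges |S|=19/12, |V|=29/12
  updated: d(B,SV)=59/2, d(E,SV)=35/2, d(L,SV)=33, d(O,SV)=20, d(Q,SV)=7, d(SV,W)=31/2
2. join B+L (d=14, Q=-335/2) ⇒ BL; edges |B|=43/4, |L|=13/4
  updated: d(BL,E)=37/2, d(BL,O)=10, d(BL,Q)=25/2, d(BL,SV)=97/4, d(BL,W)=9/2
3. join Q+SV (d=7, Q=-419/4) ⇒ QSV; edges |Q|=-31/32, |SV|=255/32
  updated: d(BL,QSV)=119/8, d(E,QSV)=49/4, d(O,QSV)=9, d(QSV,W)=37/4
4. join BL+W (d=9/2, Q=-545/8) ⇒ BLW; edges |BL|=221/48, |W|=-5/48
  updated: d(BLW,E)=21/2, d(BLW,O)=37/4, d(BLW,QSV)=157/16
5. join BLW+QSV (d=157/16, Q=-41) ⇒ BLQSVW; edges |BLW|=145/32, |QSV|=169/32
  updated: d(BLQSVW,E)=207/32, d(BLQSVW,O)=135/32
6. join BLQSVW+E (d=207/32, Q=-203/16) ⇒ BELQSVW; edges |BLQSVW|=139/32, |E|=17/8
  updated: d(BELQSVW,O)=-1/8
7. join BELQSVW+O (d=-1/8) ⇒ BELOQSVW; edges |BELQSVW|=-1/16, |O|=-1/16
final tree: (((((B:43/4,L:13/4):221/48,W:-5/48):145/32,(Q:-31/32,(S:19/12,V:29/12):255/32):169/32):139/32,E:17/8):-1/16,O:-1/16)
total length: 1461/32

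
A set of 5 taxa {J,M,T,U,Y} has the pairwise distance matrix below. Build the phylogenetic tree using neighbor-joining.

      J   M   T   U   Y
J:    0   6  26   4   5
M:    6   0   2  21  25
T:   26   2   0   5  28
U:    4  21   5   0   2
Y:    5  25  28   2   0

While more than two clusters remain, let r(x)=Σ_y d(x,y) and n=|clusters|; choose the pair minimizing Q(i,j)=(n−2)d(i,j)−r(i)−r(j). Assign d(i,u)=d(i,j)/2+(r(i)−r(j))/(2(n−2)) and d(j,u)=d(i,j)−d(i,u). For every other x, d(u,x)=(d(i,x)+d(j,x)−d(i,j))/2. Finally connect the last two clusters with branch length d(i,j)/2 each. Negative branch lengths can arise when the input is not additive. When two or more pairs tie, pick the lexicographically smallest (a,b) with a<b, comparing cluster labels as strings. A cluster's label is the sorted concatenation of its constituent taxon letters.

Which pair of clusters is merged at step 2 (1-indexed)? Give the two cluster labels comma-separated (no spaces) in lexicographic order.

step 1: merge (M,T) at d=2, Q=-109; branch lengths M→-1/6, T→13/6; new cluster MT
  updated: d(J,MT)=15, d(MT,U)=12, d(MT,Y)=51/2
step 2: merge (J,MT) at d=15, Q=-93/2; branch lengths J→3/8, MT→117/8; new cluster JMT
  updated: d(JMT,U)=1/2, d(JMT,Y)=31/4
step 3: merge (JMT,U) at d=1/2, Q=-41/4; branch lengths JMT→25/8, U→-21/8; new cluster JMTU
  updated: d(JMTU,Y)=37/8
step 4: merge (JMTU,Y) at d=37/8; branch lengths JMTU→37/16, Y→37/16; new cluster JMTUY
final tree: (((J:3/8,(M:-1/6,T:13/6):117/8):25/8,U:-21/8):37/16,Y:37/16)
total length: 177/8

J,MT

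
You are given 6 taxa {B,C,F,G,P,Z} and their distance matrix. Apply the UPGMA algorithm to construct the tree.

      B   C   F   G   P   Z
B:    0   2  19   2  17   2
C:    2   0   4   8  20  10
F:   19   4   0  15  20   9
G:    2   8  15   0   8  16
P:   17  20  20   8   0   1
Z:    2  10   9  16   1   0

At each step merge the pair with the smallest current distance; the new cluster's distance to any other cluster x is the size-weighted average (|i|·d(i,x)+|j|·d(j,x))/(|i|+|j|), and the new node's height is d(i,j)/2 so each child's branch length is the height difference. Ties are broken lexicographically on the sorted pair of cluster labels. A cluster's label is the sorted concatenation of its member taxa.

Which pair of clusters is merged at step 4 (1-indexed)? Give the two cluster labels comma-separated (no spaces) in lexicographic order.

BCG,PZ

1. join P+Z (d=1) ⇒ PZ; edges |P|=1/2, |Z|=1/2
  updated: d(B,PZ)=19/2, d(C,PZ)=15, d(F,PZ)=29/2, d(G,PZ)=12
2. join B+C (d=2) ⇒ BC; edges |B|=1, |C|=1
  updated: d(BC,F)=23/2, d(BC,G)=5, d(BC,PZ)=49/4
3. join BC+G (d=5) ⇒ BCG; edges |BC|=3/2, |G|=5/2
  updated: d(BCG,F)=38/3, d(BCG,PZ)=73/6
4. join BCG+PZ (d=73/6) ⇒ BCGPZ; edges |BCG|=43/12, |PZ|=67/12
  updated: d(BCGPZ,F)=67/5
5. join BCGPZ+F (d=67/5) ⇒ BCFGPZ; edges |BCGPZ|=37/60, |F|=67/10
final tree: ((((B:1,C:1):3/2,G:5/2):43/12,(P:1/2,Z:1/2):67/12):37/60,F:67/10)
total length: 1409/60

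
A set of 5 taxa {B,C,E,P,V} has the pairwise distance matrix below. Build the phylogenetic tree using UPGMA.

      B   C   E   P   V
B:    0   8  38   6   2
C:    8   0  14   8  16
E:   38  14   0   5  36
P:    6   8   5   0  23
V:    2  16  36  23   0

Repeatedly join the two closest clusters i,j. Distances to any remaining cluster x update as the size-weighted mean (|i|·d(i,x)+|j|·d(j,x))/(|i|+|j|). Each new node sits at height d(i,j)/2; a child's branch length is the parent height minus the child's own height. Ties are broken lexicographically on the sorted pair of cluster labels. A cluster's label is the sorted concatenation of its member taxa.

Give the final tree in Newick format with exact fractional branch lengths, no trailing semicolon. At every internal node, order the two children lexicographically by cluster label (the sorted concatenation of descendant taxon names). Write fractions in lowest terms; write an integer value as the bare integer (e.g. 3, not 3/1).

((B:1,V:1):115/12,(C:11/2,(E:5/2,P:5/2):3):61/12)

iteration 1: select B,V (d=2); attach at lengths (1, 1); label the merged cluster BV
  updated: d(BV,C)=12, d(BV,E)=37, d(BV,P)=29/2
iteration 2: select E,P (d=5); attach at lengths (5/2, 5/2); label the merged cluster EP
  updated: d(BV,EP)=103/4, d(C,EP)=11
iteration 3: select C,EP (d=11); attach at lengths (11/2, 3); label the merged cluster CEP
  updated: d(BV,CEP)=127/6
iteration 4: select BV,CEP (d=127/6); attach at lengths (115/12, 61/12); label the merged cluster BCEPV
final tree: ((B:1,V:1):115/12,(C:11/2,(E:5/2,P:5/2):3):61/12)
total length: 181/6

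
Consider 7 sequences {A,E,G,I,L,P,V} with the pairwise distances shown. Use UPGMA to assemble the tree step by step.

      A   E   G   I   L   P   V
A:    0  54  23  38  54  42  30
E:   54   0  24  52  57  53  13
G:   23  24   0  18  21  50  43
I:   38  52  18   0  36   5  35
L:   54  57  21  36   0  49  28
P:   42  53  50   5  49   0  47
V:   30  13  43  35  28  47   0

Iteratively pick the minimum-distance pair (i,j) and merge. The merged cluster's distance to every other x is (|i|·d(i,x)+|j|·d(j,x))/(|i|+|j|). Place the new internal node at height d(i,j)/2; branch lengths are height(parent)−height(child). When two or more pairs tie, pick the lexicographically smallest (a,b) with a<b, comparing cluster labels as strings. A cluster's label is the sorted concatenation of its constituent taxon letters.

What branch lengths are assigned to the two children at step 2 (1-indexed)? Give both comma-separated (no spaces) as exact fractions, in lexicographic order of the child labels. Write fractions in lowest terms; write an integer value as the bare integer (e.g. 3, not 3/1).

13/2,13/2

iteration 1: select I,P (d=5); attach at lengths (5/2, 5/2); label the merged cluster IP
  updated: d(A,IP)=40, d(E,IP)=105/2, d(G,IP)=34, d(IP,L)=85/2, d(IP,V)=41
iteration 2: select E,V (d=13); attach at lengths (13/2, 13/2); label the merged cluster EV
  updated: d(A,EV)=42, d(EV,G)=67/2, d(EV,IP)=187/4, d(EV,L)=85/2
iteration 3: select G,L (d=21); attach at lengths (21/2, 21/2); label the merged cluster GL
  updated: d(A,GL)=77/2, d(EV,GL)=38, d(GL,IP)=153/4
iteration 4: select EV,GL (d=38); attach at lengths (25/2, 17/2); label the merged cluster EGLV
  updated: d(A,EGLV)=161/4, d(EGLV,IP)=85/2
iteration 5: select A,IP (d=40); attach at lengths (20, 35/2); label the merged cluster AIP
  updated: d(AIP,EGLV)=167/4
iteration 6: select AIP,EGLV (d=167/4); attach at lengths (7/8, 15/8); label the merged cluster AEGILPV
final tree: ((A:20,(I:5/2,P:5/2):35/2):7/8,((E:13/2,V:13/2):25/2,(G:21/2,L:21/2):17/2):15/8)
total length: 401/4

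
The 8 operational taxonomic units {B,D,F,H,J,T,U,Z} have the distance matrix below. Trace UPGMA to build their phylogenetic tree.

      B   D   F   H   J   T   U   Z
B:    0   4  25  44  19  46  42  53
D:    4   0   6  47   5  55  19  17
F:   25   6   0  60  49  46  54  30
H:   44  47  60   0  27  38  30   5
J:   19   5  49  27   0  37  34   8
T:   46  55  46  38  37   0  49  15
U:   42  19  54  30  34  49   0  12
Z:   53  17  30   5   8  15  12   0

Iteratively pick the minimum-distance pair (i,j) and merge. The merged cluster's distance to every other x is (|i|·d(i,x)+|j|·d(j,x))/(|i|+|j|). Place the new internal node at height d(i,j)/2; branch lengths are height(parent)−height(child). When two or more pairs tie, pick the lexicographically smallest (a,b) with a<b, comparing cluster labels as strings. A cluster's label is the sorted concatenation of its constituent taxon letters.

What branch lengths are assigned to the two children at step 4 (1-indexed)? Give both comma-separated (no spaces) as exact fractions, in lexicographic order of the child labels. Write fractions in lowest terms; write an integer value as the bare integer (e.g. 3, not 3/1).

8,21/2

1. join B+D (d=4) ⇒ BD; edges |B|=2, |D|=2
  updated: d(BD,F)=31/2, d(BD,H)=91/2, d(BD,J)=12, d(BD,T)=101/2, d(BD,U)=61/2, d(BD,Z)=35
2. join H+Z (d=5) ⇒ HZ; edges |H|=5/2, |Z|=5/2
  updated: d(BD,HZ)=161/4, d(F,HZ)=45, d(HZ,J)=35/2, d(HZ,T)=53/2, d(HZ,U)=21
3. join BD+J (d=12) ⇒ BDJ; edges |BD|=4, |J|=6
  updated: d(BDJ,F)=80/3, d(BDJ,HZ)=98/3, d(BDJ,T)=46, d(BDJ,U)=95/3
4. join HZ+U (d=21) ⇒ HUZ; edges |HZ|=8, |U|=21/2
  updated: d(BDJ,HUZ)=97/3, d(F,HUZ)=48, d(HUZ,T)=34
5. join BDJ+F (d=80/3) ⇒ BDFJ; edges |BDJ|=22/3, |F|=40/3
  updated: d(BDFJ,HUZ)=145/4, d(BDFJ,T)=46
6. join HUZ+T (d=34) ⇒ HTUZ; edges |HUZ|=13/2, |T|=17
  updated: d(BDFJ,HTUZ)=619/16
7. join BDFJ+HTUZ (d=619/16) ⇒ BDFHJTUZ; edges |BDFJ|=577/96, |HTUZ|=75/32
final tree: ((((B:2,D:2):4,J:6):22/3,F:40/3):577/96,(((H:5/2,Z:5/2):8,U:21/2):13/2,T:17):75/32)
total length: 4321/48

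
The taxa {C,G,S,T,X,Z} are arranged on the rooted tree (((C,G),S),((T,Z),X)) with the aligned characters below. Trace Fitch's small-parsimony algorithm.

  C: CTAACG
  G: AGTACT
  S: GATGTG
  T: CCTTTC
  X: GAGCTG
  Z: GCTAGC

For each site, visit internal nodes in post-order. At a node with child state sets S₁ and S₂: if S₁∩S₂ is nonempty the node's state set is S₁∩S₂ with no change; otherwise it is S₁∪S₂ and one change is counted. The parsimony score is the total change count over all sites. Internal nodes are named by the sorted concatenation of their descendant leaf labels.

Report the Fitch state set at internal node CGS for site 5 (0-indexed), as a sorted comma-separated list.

site 0, node CG: C={C} ∪ G={A} → {A,C} (+1)
site 0, node CGS: CG={A,C} ∪ S={G} → {A,C,G} (+1)
site 0, node TZ: T={C} ∪ Z={G} → {C,G} (+1)
site 0, node TXZ: TZ={C,G} ∩ X={G} → {G} (+0)
site 0, node CGSTXZ: CGS={A,C,G} ∩ TXZ={G} → {G} (+0)
site 1, node CG: C={T} ∪ G={G} → {G,T} (+1)
site 1, node CGS: CG={G,T} ∪ S={A} → {A,G,T} (+1)
site 1, node TZ: T={C} ∩ Z={C} → {C} (+0)
site 1, node TXZ: TZ={C} ∪ X={A} → {A,C} (+1)
site 1, node CGSTXZ: CGS={A,G,T} ∩ TXZ={A,C} → {A} (+0)
site 2, node CG: C={A} ∪ G={T} → {A,T} (+1)
site 2, node CGS: CG={A,T} ∩ S={T} → {T} (+0)
site 2, node TZ: T={T} ∩ Z={T} → {T} (+0)
site 2, node TXZ: TZ={T} ∪ X={G} → {G,T} (+1)
site 2, node CGSTXZ: CGS={T} ∩ TXZ={G,T} → {T} (+0)
site 3, node CG: C={A} ∩ G={A} → {A} (+0)
site 3, node CGS: CG={A} ∪ S={G} → {A,G} (+1)
site 3, node TZ: T={T} ∪ Z={A} → {A,T} (+1)
site 3, node TXZ: TZ={A,T} ∪ X={C} → {A,C,T} (+1)
site 3, node CGSTXZ: CGS={A,G} ∩ TXZ={A,C,T} → {A} (+0)
site 4, node CG: C={C} ∩ G={C} → {C} (+0)
site 4, node CGS: CG={C} ∪ S={T} → {C,T} (+1)
site 4, node TZ: T={T} ∪ Z={G} → {G,T} (+1)
site 4, node TXZ: TZ={G,T} ∩ X={T} → {T} (+0)
site 4, node CGSTXZ: CGS={C,T} ∩ TXZ={T} → {T} (+0)
site 5, node CG: C={G} ∪ G={T} → {G,T} (+1)
site 5, node CGS: CG={G,T} ∩ S={G} → {G} (+0)
site 5, node TZ: T={C} ∩ Z={C} → {C} (+0)
site 5, node TXZ: TZ={C} ∪ X={G} → {C,G} (+1)
site 5, node CGSTXZ: CGS={G} ∩ TXZ={C,G} → {G} (+0)
per-site changes: [3, 3, 2, 3, 2, 2]; total = 15

G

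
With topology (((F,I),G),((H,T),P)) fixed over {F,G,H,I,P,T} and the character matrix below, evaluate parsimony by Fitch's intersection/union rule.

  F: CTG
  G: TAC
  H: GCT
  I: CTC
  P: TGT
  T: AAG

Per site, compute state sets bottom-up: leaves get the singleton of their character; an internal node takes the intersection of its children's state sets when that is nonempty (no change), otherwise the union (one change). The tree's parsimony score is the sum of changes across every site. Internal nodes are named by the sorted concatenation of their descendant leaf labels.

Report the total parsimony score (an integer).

9

FI@0: {C} ∩ {C} = {C} (intersection, +0)
FGI@0: {C} ∪ {T} = {C,T} (union, +1)
HT@0: {G} ∪ {A} = {A,G} (union, +1)
HPT@0: {A,G} ∪ {T} = {A,G,T} (union, +1)
FGHIPT@0: {C,T} ∩ {A,G,T} = {T} (intersection, +0)
FI@1: {T} ∩ {T} = {T} (intersection, +0)
FGI@1: {T} ∪ {A} = {A,T} (union, +1)
HT@1: {C} ∪ {A} = {A,C} (union, +1)
HPT@1: {A,C} ∪ {G} = {A,C,G} (union, +1)
FGHIPT@1: {A,T} ∩ {A,C,G} = {A} (intersection, +0)
FI@2: {G} ∪ {C} = {C,G} (union, +1)
FGI@2: {C,G} ∩ {C} = {C} (intersection, +0)
HT@2: {T} ∪ {G} = {G,T} (union, +1)
HPT@2: {G,T} ∩ {T} = {T} (intersection, +0)
FGHIPT@2: {C} ∪ {T} = {C,T} (union, +1)
per-site changes: [3, 3, 3]; total = 9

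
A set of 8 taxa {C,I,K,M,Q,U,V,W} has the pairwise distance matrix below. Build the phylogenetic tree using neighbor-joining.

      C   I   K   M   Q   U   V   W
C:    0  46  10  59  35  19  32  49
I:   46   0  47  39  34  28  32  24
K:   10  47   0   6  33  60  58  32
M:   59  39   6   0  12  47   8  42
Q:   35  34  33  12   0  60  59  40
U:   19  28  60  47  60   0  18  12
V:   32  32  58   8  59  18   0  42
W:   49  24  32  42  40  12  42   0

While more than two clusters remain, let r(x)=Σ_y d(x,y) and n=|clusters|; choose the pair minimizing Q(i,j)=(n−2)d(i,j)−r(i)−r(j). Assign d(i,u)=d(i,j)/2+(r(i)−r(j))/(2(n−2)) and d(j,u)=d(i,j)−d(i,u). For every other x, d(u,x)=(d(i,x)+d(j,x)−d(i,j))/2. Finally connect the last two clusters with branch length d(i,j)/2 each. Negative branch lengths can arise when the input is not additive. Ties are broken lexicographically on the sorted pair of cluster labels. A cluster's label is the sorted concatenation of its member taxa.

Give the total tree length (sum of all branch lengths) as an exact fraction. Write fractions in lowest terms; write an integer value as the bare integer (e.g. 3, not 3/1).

3297/32

iteration 1: select C,K (d=10, Q=-436); attach at lengths (16/3, 14/3); label the merged cluster CK
  updated: d(CK,I)=83/2, d(CK,M)=55/2, d(CK,Q)=29, d(CK,U)=69/2, d(CK,V)=40, d(CK,W)=71/2
iteration 2: select M,Q (d=12, Q=-699/2); attach at lengths (3/20, 237/20); label the merged cluster MQ
  updated: d(CK,MQ)=89/4, d(I,MQ)=61/2, d(MQ,U)=95/2, d(MQ,V)=55/2, d(MQ,W)=35
iteration 3: select CK,MQ (d=89/4, Q=-495/2); attach at lengths (25/2, 39/4); label the merged cluster CKMQ
  updated: d(CKMQ,I)=199/8, d(CKMQ,U)=239/8, d(CKMQ,V)=181/8, d(CKMQ,W)=193/8
iteration 4: select U,W (d=12, Q=-154); attach at lengths (29/8, 67/8); label the merged cluster UW
  updated: d(CKMQ,UW)=21, d(I,UW)=20, d(UW,V)=24
iteration 5: select CKMQ,V (d=181/8, Q=-815/8); attach at lengths (281/32, 443/32); label the merged cluster CKMQV
  updated: d(CKMQV,I)=137/8, d(CKMQV,UW)=179/16
iteration 6: select CKMQV,I (d=137/8, Q=-773/16); attach at lengths (133/32, 415/32); label the merged cluster CIKMQV
  updated: d(CIKMQV,UW)=225/32
iteration 7: select CIKMQV,UW (d=225/32); attach at lengths (225/64, 225/64); label the merged cluster CIKMQUVW
final tree: (((((C:16/3,K:14/3):25/2,(M:3/20,Q:237/20):39/4):281/32,V:443/32):133/32,I:415/32):225/64,(U:29/8,W:67/8):225/64)
total length: 3297/32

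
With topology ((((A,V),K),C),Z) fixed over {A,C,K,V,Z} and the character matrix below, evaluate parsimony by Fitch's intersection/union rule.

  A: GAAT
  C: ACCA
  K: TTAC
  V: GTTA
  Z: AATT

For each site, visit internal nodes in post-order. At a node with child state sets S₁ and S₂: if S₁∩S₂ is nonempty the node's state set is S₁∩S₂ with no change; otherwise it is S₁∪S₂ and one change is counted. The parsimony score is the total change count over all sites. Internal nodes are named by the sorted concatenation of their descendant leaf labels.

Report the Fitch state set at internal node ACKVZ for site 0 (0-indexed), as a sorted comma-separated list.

AV@0: {G} ∩ {G} = {G} (intersection, +0)
AKV@0: {G} ∪ {T} = {G,T} (union, +1)
ACKV@0: {G,T} ∪ {A} = {A,G,T} (union, +1)
ACKVZ@0: {A,G,T} ∩ {A} = {A} (intersection, +0)
AV@1: {A} ∪ {T} = {A,T} (union, +1)
AKV@1: {A,T} ∩ {T} = {T} (intersection, +0)
ACKV@1: {T} ∪ {C} = {C,T} (union, +1)
ACKVZ@1: {C,T} ∪ {A} = {A,C,T} (union, +1)
AV@2: {A} ∪ {T} = {A,T} (union, +1)
AKV@2: {A,T} ∩ {A} = {A} (intersection, +0)
ACKV@2: {A} ∪ {C} = {A,C} (union, +1)
ACKVZ@2: {A,C} ∪ {T} = {A,C,T} (union, +1)
AV@3: {T} ∪ {A} = {A,T} (union, +1)
AKV@3: {A,T} ∪ {C} = {A,C,T} (union, +1)
ACKV@3: {A,C,T} ∩ {A} = {A} (intersection, +0)
ACKVZ@3: {A} ∪ {T} = {A,T} (union, +1)
per-site changes: [2, 3, 3, 3]; total = 11

A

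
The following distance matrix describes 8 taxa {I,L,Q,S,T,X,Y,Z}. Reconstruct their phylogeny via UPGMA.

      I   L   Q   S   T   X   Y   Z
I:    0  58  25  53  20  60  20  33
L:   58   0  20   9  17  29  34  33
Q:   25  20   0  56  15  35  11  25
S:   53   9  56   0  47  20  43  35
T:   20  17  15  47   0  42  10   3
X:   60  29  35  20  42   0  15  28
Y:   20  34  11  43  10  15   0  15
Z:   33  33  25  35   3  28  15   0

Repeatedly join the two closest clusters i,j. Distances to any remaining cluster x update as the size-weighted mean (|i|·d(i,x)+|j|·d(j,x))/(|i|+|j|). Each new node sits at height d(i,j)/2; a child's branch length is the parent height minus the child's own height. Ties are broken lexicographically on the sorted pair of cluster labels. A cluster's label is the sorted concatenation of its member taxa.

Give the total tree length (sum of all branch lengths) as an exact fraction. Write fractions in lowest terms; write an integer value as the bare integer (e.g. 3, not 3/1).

iteration 1: select T,Z (d=3); attach at lengths (3/2, 3/2); label the merged cluster TZ
  updated: d(I,TZ)=53/2, d(L,TZ)=25, d(Q,TZ)=20, d(S,TZ)=41, d(TZ,X)=35, d(TZ,Y)=25/2
iteration 2: select L,S (d=9); attach at lengths (9/2, 9/2); label the merged cluster LS
  updated: d(I,LS)=111/2, d(LS,Q)=38, d(LS,TZ)=33, d(LS,X)=49/2, d(LS,Y)=77/2
iteration 3: select Q,Y (d=11); attach at lengths (11/2, 11/2); label the merged cluster QY
  updated: d(I,QY)=45/2, d(LS,QY)=153/4, d(QY,TZ)=65/4, d(QY,X)=25
iteration 4: select QY,TZ (d=65/4); attach at lengths (21/8, 53/8); label the merged cluster QTYZ
  updated: d(I,QTYZ)=49/2, d(LS,QTYZ)=285/8, d(QTYZ,X)=30
iteration 5: select I,QTYZ (d=49/2); attach at lengths (49/4, 33/8); label the merged cluster IQTYZ
  updated: d(IQTYZ,LS)=198/5, d(IQTYZ,X)=36
iteration 6: select LS,X (d=49/2); attach at lengths (31/4, 49/4); label the merged cluster LSX
  updated: d(IQTYZ,LSX)=192/5
iteration 7: select IQTYZ,LSX (d=192/5); attach at lengths (139/20, 139/20); label the merged cluster ILQSTXYZ
final tree: ((I:49/4,((Q:11/2,Y:11/2):21/8,(T:3/2,Z:3/2):53/8):33/8):139/20,((L:9/2,S:9/2):31/4,X:49/4):139/20)
total length: 3301/40

3301/40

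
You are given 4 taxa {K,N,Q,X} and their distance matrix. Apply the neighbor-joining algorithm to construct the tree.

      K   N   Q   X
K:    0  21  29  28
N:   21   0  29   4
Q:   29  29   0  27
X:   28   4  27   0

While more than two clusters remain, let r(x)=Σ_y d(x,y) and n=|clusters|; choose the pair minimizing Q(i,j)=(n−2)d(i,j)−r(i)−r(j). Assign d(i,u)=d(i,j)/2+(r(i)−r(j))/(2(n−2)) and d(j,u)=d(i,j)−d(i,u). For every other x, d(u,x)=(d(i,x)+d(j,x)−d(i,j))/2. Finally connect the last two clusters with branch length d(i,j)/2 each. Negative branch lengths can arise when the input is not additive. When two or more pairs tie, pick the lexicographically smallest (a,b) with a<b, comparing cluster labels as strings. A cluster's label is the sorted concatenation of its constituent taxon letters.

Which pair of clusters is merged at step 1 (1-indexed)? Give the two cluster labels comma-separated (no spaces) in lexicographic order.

iteration 1: select K,Q (d=29, Q=-105); attach at lengths (51/4, 65/4); label the merged cluster KQ
  updated: d(KQ,N)=21/2, d(KQ,X)=13
iteration 2: select KQ,N (d=21/2, Q=-55/2); attach at lengths (39/4, 3/4); label the merged cluster KNQ
  updated: d(KNQ,X)=13/4
iteration 3: select KNQ,X (d=13/4); attach at lengths (13/8, 13/8); label the merged cluster KNQX
final tree: (((K:51/4,Q:65/4):39/4,N:3/4):13/8,X:13/8)
total length: 171/4

K,Q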